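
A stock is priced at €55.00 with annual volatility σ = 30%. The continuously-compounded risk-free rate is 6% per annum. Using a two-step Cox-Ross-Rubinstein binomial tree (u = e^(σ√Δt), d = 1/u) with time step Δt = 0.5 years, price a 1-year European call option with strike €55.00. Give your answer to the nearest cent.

CRR parameters: u = e^(σ√Δt) = e^(0.3·√0.5) = 1.2363, d = 1/u = 0.8089
Per-period rate: rΔt = 0.06·0.5 = 0.03, so R = e^0.03 = 1.0305
Risk-neutral probability p = (e^0.03 − 0.8089)/(1.2363 − 0.8089) = 0.2216/0.4275 = 0.5184
Terminal stock prices: S_uu = 84.07, S_ud = 55, S_dd = 35.98
Terminal payoffs (S − K): max(29.07, 0) = 29.07, max(0, 0) = 0, max(-19.02, 0) = 0
Node u (S = 68): V_u = e^(−0.03)·[0.5184·29.0656 + 0.4816·0.0000] = 14.6226
Node d (S = 44.49): V_d = e^(−0.03)·[0.5184·0.0000 + 0.4816·0.0000] = 0.0000
Node 0 (S = 55): V_0 = e^(−0.03)·[0.5184·14.6226 + 0.4816·0.0000] = 7.3565

€7.36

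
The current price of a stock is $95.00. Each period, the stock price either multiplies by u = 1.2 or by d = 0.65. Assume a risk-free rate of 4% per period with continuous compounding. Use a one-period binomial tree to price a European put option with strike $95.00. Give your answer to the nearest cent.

Risk-neutral probability p = (e^0.04 − 0.65)/(1.2 − 0.65) = 0.3908/0.5500 = 0.7106
Terminal stock prices: S_u = 114, S_d = 61.75
Terminal payoffs (K − S): max(-19, 0) = 0, max(33.25, 0) = 33.25
Node 0 (S = 95): V_0 = e^(−0.04)·[0.7106·0.0000 + 0.2894·33.2500] = 9.2464

$9.25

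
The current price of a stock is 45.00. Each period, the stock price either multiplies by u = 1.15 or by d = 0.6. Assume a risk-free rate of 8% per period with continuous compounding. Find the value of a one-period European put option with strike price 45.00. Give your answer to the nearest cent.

Risk-neutral probability p = (e^0.08 − 0.6)/(1.15 − 0.6) = 0.4833/0.5500 = 0.8787
Terminal stock prices: S_u = 51.75, S_d = 27
Terminal payoffs (K − S): max(-6.75, 0) = 0, max(18, 0) = 18
Node 0 (S = 45): V_0 = e^(−0.08)·[0.8787·0.0000 + 0.1213·18.0000] = 2.0155

2.02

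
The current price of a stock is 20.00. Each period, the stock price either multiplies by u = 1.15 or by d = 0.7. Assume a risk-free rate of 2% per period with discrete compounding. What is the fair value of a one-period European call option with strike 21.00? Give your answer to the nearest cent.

1.39

Risk-neutral probability p = (1 + 0.02 − 0.7)/(1.15 − 0.7) = 0.3200/0.4500 = 0.7111
Terminal stock prices: S_u = 23, S_d = 14
Terminal payoffs (S − K): max(2, 0) = 2, max(-7, 0) = 0
Node 0 (S = 20): V_0 = 1/1.02·[0.7111·2.0000 + 0.2889·0.0000] = 1.3943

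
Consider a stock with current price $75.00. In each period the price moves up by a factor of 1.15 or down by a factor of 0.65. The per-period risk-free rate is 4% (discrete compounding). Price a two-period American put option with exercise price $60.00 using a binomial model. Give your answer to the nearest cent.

Risk-neutral probability p = (1 + 0.04 − 0.65)/(1.15 − 0.65) = 0.3900/0.5000 = 0.7800
Terminal stock prices: S_uu = 99.19, S_ud = 56.06, S_dd = 31.69
Terminal payoffs (K − S): max(-39.19, 0) = 0, max(3.938, 0) = 3.938, max(28.31, 0) = 28.31
Node u (S = 86.25): continuation = 1/1.04·[0.7800·0.0000 + 0.2200·3.9375] = 0.8329; exercise value = 0.0000 ≤ continuation, so V_u = 0.8329
Node d (S = 48.75): continuation = 1/1.04·[0.7800·3.9375 + 0.2200·28.3125] = 8.9423; exercise value = 11.2500 > continuation, so V_d = 11.2500 (exercise)
Node 0 (S = 75): continuation = 1/1.04·[0.7800·0.8329 + 0.2200·11.2500] = 3.0045; exercise value = 0.0000 ≤ continuation, so V_0 = 3.0045

$3.00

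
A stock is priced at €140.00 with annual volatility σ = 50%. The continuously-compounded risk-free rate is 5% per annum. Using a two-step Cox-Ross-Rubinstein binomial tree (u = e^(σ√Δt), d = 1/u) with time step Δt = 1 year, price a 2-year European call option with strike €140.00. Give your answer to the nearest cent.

CRR parameters: u = e^(σ√Δt) = e^(0.5·√1) = 1.6487, d = 1/u = 0.6065
Per-period rate: rΔt = 0.05·1 = 0.05, so R = e^0.05 = 1.0513
Risk-neutral probability p = (e^0.05 − 0.6065)/(1.6487 − 0.6065) = 0.4447/1.0422 = 0.4267
Terminal stock prices: S_uu = 380.6, S_ud = 140, S_dd = 51.5
Terminal payoffs (S − K): max(240.6, 0) = 240.6, max(0, 0) = 0, max(-88.5, 0) = 0
Node u (S = 230.8): V_u = e^(−0.05)·[0.4267·240.5595 + 0.5733·0.0000] = 97.6489
Node d (S = 84.91): V_d = e^(−0.05)·[0.4267·0.0000 + 0.5733·0.0000] = 0.0000
Node 0 (S = 140): V_0 = e^(−0.05)·[0.4267·97.6489 + 0.5733·0.0000] = 39.6380

€39.64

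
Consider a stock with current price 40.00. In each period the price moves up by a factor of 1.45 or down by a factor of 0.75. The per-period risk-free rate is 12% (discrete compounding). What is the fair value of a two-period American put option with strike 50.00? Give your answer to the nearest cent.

10.00

Risk-neutral probability p = (1 + 0.12 − 0.75)/(1.45 − 0.75) = 0.3700/0.7000 = 0.5286
Terminal stock prices: S_uu = 84.1, S_ud = 43.5, S_dd = 22.5
Terminal payoffs (K − S): max(-34.1, 0) = 0, max(6.5, 0) = 6.5, max(27.5, 0) = 27.5
Node u (S = 58): continuation = 1/1.12·[0.5286·0.0000 + 0.4714·6.5000] = 2.7360; exercise value = 0.0000 ≤ continuation, so V_u = 2.7360
Node d (S = 30): continuation = 1/1.12·[0.5286·6.5000 + 0.4714·27.5000] = 14.6429; exercise value = 20.0000 > continuation, so V_d = 20.0000 (exercise)
Node 0 (S = 40): continuation = 1/1.12·[0.5286·2.7360 + 0.4714·20.0000] = 9.7096; exercise value = 10.0000 > continuation, so V_0 = 10.0000 (exercise)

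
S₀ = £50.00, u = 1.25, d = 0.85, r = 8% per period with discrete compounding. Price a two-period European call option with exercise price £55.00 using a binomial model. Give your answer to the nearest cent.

Risk-neutral probability p = (1 + 0.08 − 0.85)/(1.25 − 0.85) = 0.2300/0.4000 = 0.5750
Terminal stock prices: S_uu = 78.12, S_ud = 53.12, S_dd = 36.12
Terminal payoffs (S − K): max(23.12, 0) = 23.12, max(-1.875, 0) = 0, max(-18.88, 0) = 0
Node u (S = 62.5): V_u = 1/1.08·[0.5750·23.1250 + 0.4250·0.0000] = 12.3119
Node d (S = 42.5): V_d = 1/1.08·[0.5750·0.0000 + 0.4250·0.0000] = 0.0000
Node 0 (S = 50): V_0 = 1/1.08·[0.5750·12.3119 + 0.4250·0.0000] = 6.5550

£6.55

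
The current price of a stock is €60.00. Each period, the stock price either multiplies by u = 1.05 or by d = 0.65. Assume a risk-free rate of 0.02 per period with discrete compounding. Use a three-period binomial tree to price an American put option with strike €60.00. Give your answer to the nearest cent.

Risk-neutral probability p = (1 + 0.02 − 0.65)/(1.05 − 0.65) = 0.3700/0.4000 = 0.9250
Terminal stock prices: S_uuu = 69.46, S_uud = 43, S_udd = 26.62, S_ddd = 16.48
Terminal payoffs (K − S): max(-9.458, 0) = 0, max(17, 0) = 17, max(33.38, 0) = 33.38, max(43.52, 0) = 43.52
Node uu (S = 66.15): continuation = 1/1.02·[0.9250·0.0000 + 0.0750·17.0025] = 1.2502; exercise value = 0.0000 ≤ continuation, so V_uu = 1.2502
Node ud (S = 40.95): continuation = 1/1.02·[0.9250·17.0025 + 0.0750·33.3825] = 17.8735; exercise value = 19.0500 > continuation, so V_ud = 19.0500 (exercise)
Node dd (S = 25.35): continuation = 1/1.02·[0.9250·33.3825 + 0.0750·43.5225] = 33.4735; exercise value = 34.6500 > continuation, so V_dd = 34.6500 (exercise)
Node u (S = 63): continuation = 1/1.02·[0.9250·1.2502 + 0.0750·19.0500] = 2.5345; exercise value = 0.0000 ≤ continuation, so V_u = 2.5345
Node d (S = 39): continuation = 1/1.02·[0.9250·19.0500 + 0.0750·34.6500] = 19.8235; exercise value = 21.0000 > continuation, so V_d = 21.0000 (exercise)
Node 0 (S = 60): continuation = 1/1.02·[0.9250·2.5345 + 0.0750·21.0000] = 3.8425; exercise value = 0.0000 ≤ continuation, so V_0 = 3.8425

€3.84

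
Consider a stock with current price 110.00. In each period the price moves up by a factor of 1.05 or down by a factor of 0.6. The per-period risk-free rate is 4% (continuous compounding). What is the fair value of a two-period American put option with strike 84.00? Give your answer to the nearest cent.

Risk-neutral probability p = (e^0.04 − 0.6)/(1.05 − 0.6) = 0.4408/0.4500 = 0.9796
Terminal stock prices: S_uu = 121.3, S_ud = 69.3, S_dd = 39.6
Terminal payoffs (K − S): max(-37.28, 0) = 0, max(14.7, 0) = 14.7, max(44.4, 0) = 44.4
Node u (S = 115.5): continuation = e^(−0.04)·[0.9796·0.0000 + 0.0204·14.7000] = 0.2884; exercise value = 0.0000 ≤ continuation, so V_u = 0.2884
Node d (S = 66): continuation = e^(−0.04)·[0.9796·14.7000 + 0.0204·44.4000] = 14.7063; exercise value = 18.0000 > continuation, so V_d = 18.0000 (exercise)
Node 0 (S = 110): continuation = e^(−0.04)·[0.9796·0.2884 + 0.0204·18.0000] = 0.6246; exercise value = 0.0000 ≤ continuation, so V_0 = 0.6246

0.62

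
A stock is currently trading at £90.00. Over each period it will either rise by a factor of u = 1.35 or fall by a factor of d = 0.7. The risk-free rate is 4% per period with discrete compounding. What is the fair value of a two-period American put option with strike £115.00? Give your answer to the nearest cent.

Risk-neutral probability p = (1 + 0.04 − 0.7)/(1.35 − 0.7) = 0.3400/0.6500 = 0.5231
Terminal stock prices: S_uu = 164, S_ud = 85.05, S_dd = 44.1
Terminal payoffs (K − S): max(-49.03, 0) = 0, max(29.95, 0) = 29.95, max(70.9, 0) = 70.9
Node u (S = 121.5): continuation = 1/1.04·[0.5231·0.0000 + 0.4769·29.9500] = 13.7345; exercise value = 0.0000 ≤ continuation, so V_u = 13.7345
Node d (S = 63): continuation = 1/1.04·[0.5231·29.9500 + 0.4769·70.9000] = 47.5769; exercise value = 52.0000 > continuation, so V_d = 52.0000 (exercise)
Node 0 (S = 90): continuation = 1/1.04·[0.5231·13.7345 + 0.4769·52.0000] = 30.7540; exercise value = 25.0000 ≤ continuation, so V_0 = 30.7540

£30.75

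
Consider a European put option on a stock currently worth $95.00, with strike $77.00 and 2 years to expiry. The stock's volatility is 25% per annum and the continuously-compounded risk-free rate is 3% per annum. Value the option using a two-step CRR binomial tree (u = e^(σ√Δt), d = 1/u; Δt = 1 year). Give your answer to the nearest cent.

CRR parameters: u = e^(σ√Δt) = e^(0.25·√1) = 1.2840, d = 1/u = 0.7788
Per-period rate: rΔt = 0.03·1 = 0.03, so R = e^0.03 = 1.0305
Risk-neutral probability p = (e^0.03 − 0.7788)/(1.2840 − 0.7788) = 0.2517/0.5052 = 0.4981
Terminal stock prices: S_uu = 156.6, S_ud = 95, S_dd = 57.62
Terminal payoffs (K − S): max(-79.63, 0) = 0, max(-18, 0) = 0, max(19.38, 0) = 19.38
Node u (S = 122): V_u = e^(−0.03)·[0.4981·0.0000 + 0.5019·0.0000] = 0.0000
Node d (S = 73.99): V_d = e^(−0.03)·[0.4981·0.0000 + 0.5019·19.3796] = 9.4391
Node 0 (S = 95): V_0 = e^(−0.03)·[0.4981·0.0000 + 0.5019·9.4391] = 4.5974

$4.60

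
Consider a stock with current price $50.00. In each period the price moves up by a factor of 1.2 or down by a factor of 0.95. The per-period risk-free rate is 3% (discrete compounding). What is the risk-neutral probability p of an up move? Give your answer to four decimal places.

p = 0.3200

Risk-neutral probability p = (1 + 0.03 − 0.95)/(1.2 − 0.95) = 0.0800/0.2500 = 0.3200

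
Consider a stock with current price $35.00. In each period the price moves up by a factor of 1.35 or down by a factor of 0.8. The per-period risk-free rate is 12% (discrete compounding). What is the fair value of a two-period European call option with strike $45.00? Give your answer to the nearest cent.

$5.07

Risk-neutral probability p = (1 + 0.12 − 0.8)/(1.35 − 0.8) = 0.3200/0.5500 = 0.5818
Terminal stock prices: S_uu = 63.79, S_ud = 37.8, S_dd = 22.4
Terminal payoffs (S − K): max(18.79, 0) = 18.79, max(-7.2, 0) = 0, max(-22.6, 0) = 0
Node u (S = 47.25): V_u = 1/1.12·[0.5818·18.7875 + 0.4182·0.0000] = 9.7597
Node d (S = 28): V_d = 1/1.12·[0.5818·0.0000 + 0.4182·0.0000] = 0.0000
Node 0 (S = 35): V_0 = 1/1.12·[0.5818·9.7597 + 0.4182·0.0000] = 5.0700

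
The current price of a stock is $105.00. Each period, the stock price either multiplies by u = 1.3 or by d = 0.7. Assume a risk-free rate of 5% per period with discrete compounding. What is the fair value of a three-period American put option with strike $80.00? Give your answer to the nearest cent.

$6.79

Risk-neutral probability p = (1 + 0.05 − 0.7)/(1.3 − 0.7) = 0.3500/0.6000 = 0.5833
Terminal stock prices: S_uuu = 230.7, S_uud = 124.2, S_udd = 66.88, S_ddd = 36.01
Terminal payoffs (K − S): max(-150.7, 0) = 0, max(-44.22, 0) = 0, max(13.12, 0) = 13.12, max(43.99, 0) = 43.99
Node uu (S = 177.5): continuation = 1/1.05·[0.5833·0.0000 + 0.4167·0.0000] = 0.0000; exercise value = 0.0000 ≤ continuation, so V_uu = 0.0000
Node ud (S = 95.55): continuation = 1/1.05·[0.5833·0.0000 + 0.4167·13.1150] = 5.2044; exercise value = 0.0000 ≤ continuation, so V_ud = 5.2044
Node dd (S = 51.45): continuation = 1/1.05·[0.5833·13.1150 + 0.4167·43.9850] = 24.7405; exercise value = 28.5500 > continuation, so V_dd = 28.5500 (exercise)
Node u (S = 136.5): continuation = 1/1.05·[0.5833·0.0000 + 0.4167·5.2044] = 2.0652; exercise value = 0.0000 ≤ continuation, so V_u = 2.0652
Node d (S = 73.5): continuation = 1/1.05·[0.5833·5.2044 + 0.4167·28.5500] = 14.2207; exercise value = 6.5000 ≤ continuation, so V_d = 14.2207
Node 0 (S = 105): continuation = 1/1.05·[0.5833·2.0652 + 0.4167·14.2207] = 6.7905; exercise value = 0.0000 ≤ continuation, so V_0 = 6.7905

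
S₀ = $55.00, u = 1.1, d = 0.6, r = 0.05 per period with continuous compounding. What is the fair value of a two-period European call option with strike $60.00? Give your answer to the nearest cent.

$4.83

Risk-neutral probability p = (e^0.05 − 0.6)/(1.1 − 0.6) = 0.4513/0.5000 = 0.9025
Terminal stock prices: S_uu = 66.55, S_ud = 36.3, S_dd = 19.8
Terminal payoffs (S − K): max(6.55, 0) = 6.55, max(-23.7, 0) = 0, max(-40.2, 0) = 0
Node u (S = 60.5): V_u = e^(−0.05)·[0.9025·6.5500 + 0.0975·0.0000] = 5.6233
Node d (S = 33): V_d = e^(−0.05)·[0.9025·0.0000 + 0.0975·0.0000] = 0.0000
Node 0 (S = 55): V_0 = e^(−0.05)·[0.9025·5.6233 + 0.0975·0.0000] = 4.8278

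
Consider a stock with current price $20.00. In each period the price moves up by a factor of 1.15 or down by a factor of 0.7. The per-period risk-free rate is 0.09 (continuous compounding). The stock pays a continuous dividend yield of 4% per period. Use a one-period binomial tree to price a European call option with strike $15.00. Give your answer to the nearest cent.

Per-period risk-free factor R = e^0.09 = 1.0942; dividend-adjusted growth = e^(0.09−0.04) = 1.0513.
Risk-neutral probability p = (1.0513 − 0.7)/(1.15 − 0.7) = 0.3513/0.4500 = 0.7806
Terminal stock prices: S_u = 23, S_d = 14
Terminal payoffs (S − K): max(8, 0) = 8, max(-1, 0) = 0
Node 0 (S = 20): V_0 = e^(−0.09)·[0.7806·8.0000 + 0.2194·0.0000] = 5.7073

$5.71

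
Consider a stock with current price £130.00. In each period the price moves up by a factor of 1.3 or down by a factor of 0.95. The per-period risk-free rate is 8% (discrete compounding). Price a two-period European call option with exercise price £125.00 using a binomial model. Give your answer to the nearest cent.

Risk-neutral probability p = (1 + 0.08 − 0.95)/(1.3 − 0.95) = 0.1300/0.3500 = 0.3714
Terminal stock prices: S_uu = 219.7, S_ud = 160.5, S_dd = 117.3
Terminal payoffs (S − K): max(94.7, 0) = 94.7, max(35.55, 0) = 35.55, max(-7.675, 0) = 0
Node u (S = 169): V_u = 1/1.08·[0.3714·94.7000 + 0.6286·35.5500] = 53.2593
Node d (S = 123.5): V_d = 1/1.08·[0.3714·35.5500 + 0.6286·0.0000] = 12.2262
Node 0 (S = 130): V_0 = 1/1.08·[0.3714·53.2593 + 0.6286·12.2262] = 25.4324

£25.43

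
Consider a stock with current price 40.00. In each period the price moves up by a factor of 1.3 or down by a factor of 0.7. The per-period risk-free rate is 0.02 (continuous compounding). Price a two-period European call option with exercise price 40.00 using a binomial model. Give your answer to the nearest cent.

Risk-neutral probability p = (e^0.02 − 0.7)/(1.3 − 0.7) = 0.3202/0.6000 = 0.5337
Terminal stock prices: S_uu = 67.6, S_ud = 36.4, S_dd = 19.6
Terminal payoffs (S − K): max(27.6, 0) = 27.6, max(-3.6, 0) = 0, max(-20.4, 0) = 0
Node u (S = 52): V_u = e^(−0.02)·[0.5337·27.6000 + 0.4663·0.0000] = 14.4376
Node d (S = 28): V_d = e^(−0.02)·[0.5337·0.0000 + 0.4663·0.0000] = 0.0000
Node 0 (S = 40): V_0 = e^(−0.02)·[0.5337·14.4376 + 0.4663·0.0000] = 7.5523

7.55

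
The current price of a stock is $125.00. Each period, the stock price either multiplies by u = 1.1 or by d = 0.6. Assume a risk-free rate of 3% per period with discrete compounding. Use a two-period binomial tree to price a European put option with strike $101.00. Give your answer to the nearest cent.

$5.23

Risk-neutral probability p = (1 + 0.03 − 0.6)/(1.1 − 0.6) = 0.4300/0.5000 = 0.8600
Terminal stock prices: S_uu = 151.3, S_ud = 82.5, S_dd = 45
Terminal payoffs (K − S): max(-50.25, 0) = 0, max(18.5, 0) = 18.5, max(56, 0) = 56
Node u (S = 137.5): V_u = 1/1.03·[0.8600·0.0000 + 0.1400·18.5000] = 2.5146
Node d (S = 75): V_d = 1/1.03·[0.8600·18.5000 + 0.1400·56.0000] = 23.0583
Node 0 (S = 125): V_0 = 1/1.03·[0.8600·2.5146 + 0.1400·23.0583] = 5.2337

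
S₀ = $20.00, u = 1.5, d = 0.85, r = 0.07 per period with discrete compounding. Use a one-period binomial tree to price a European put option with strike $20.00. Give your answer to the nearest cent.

$1.85

Risk-neutral probability p = (1 + 0.07 − 0.85)/(1.5 − 0.85) = 0.2200/0.6500 = 0.3385
Terminal stock prices: S_u = 30, S_d = 17
Terminal payoffs (K − S): max(-10, 0) = 0, max(3, 0) = 3
Node 0 (S = 20): V_0 = 1/1.07·[0.3385·0.0000 + 0.6615·3.0000] = 1.8548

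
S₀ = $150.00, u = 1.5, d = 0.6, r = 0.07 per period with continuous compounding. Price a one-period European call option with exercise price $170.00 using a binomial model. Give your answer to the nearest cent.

Risk-neutral probability p = (e^0.07 − 0.6)/(1.5 − 0.6) = 0.4725/0.9000 = 0.5250
Terminal stock prices: S_u = 225, S_d = 90
Terminal payoffs (S − K): max(55, 0) = 55, max(-80, 0) = 0
Node 0 (S = 150): V_0 = e^(−0.07)·[0.5250·55.0000 + 0.4750·0.0000] = 26.9233

$26.92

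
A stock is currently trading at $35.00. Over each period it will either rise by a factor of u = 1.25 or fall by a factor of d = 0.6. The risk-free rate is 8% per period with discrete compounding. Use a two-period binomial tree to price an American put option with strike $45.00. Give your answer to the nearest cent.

$10.00

Risk-neutral probability p = (1 + 0.08 − 0.6)/(1.25 − 0.6) = 0.4800/0.6500 = 0.7385
Terminal stock prices: S_uu = 54.69, S_ud = 26.25, S_dd = 12.6
Terminal payoffs (K − S): max(-9.688, 0) = 0, max(18.75, 0) = 18.75, max(32.4, 0) = 32.4
Node u (S = 43.75): continuation = 1/1.08·[0.7385·0.0000 + 0.2615·18.7500] = 4.5406; exercise value = 1.2500 ≤ continuation, so V_u = 4.5406
Node d (S = 21): continuation = 1/1.08·[0.7385·18.7500 + 0.2615·32.4000] = 20.6667; exercise value = 24.0000 > continuation, so V_d = 24.0000 (exercise)
Node 0 (S = 35): continuation = 1/1.08·[0.7385·4.5406 + 0.2615·24.0000] = 8.9166; exercise value = 10.0000 > continuation, so V_0 = 10.0000 (exercise)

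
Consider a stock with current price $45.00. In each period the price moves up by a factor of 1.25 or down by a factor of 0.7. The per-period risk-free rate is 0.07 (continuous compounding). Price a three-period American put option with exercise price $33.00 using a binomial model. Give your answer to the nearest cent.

$1.61

Risk-neutral probability p = (e^0.07 − 0.7)/(1.25 − 0.7) = 0.3725/0.5500 = 0.6773
Terminal stock prices: S_uuu = 87.89, S_uud = 49.22, S_udd = 27.56, S_ddd = 15.43
Terminal payoffs (K − S): max(-54.89, 0) = 0, max(-16.22, 0) = 0, max(5.438, 0) = 5.438, max(17.57, 0) = 17.57
Node uu (S = 70.31): continuation = e^(−0.07)·[0.6773·0.0000 + 0.3227·0.0000] = 0.0000; exercise value = 0.0000 ≤ continuation, so V_uu = 0.0000
Node ud (S = 39.38): continuation = e^(−0.07)·[0.6773·0.0000 + 0.3227·5.4375] = 1.6361; exercise value = 0.0000 ≤ continuation, so V_ud = 1.6361
Node dd (S = 22.05): continuation = e^(−0.07)·[0.6773·5.4375 + 0.3227·17.5650] = 8.7190; exercise value = 10.9500 > continuation, so V_dd = 10.9500 (exercise)
Node u (S = 56.25): continuation = e^(−0.07)·[0.6773·0.0000 + 0.3227·1.6361] = 0.4923; exercise value = 0.0000 ≤ continuation, so V_u = 0.4923
Node d (S = 31.5): continuation = e^(−0.07)·[0.6773·1.6361 + 0.3227·10.9500] = 4.3280; exercise value = 1.5000 ≤ continuation, so V_d = 4.3280
Node 0 (S = 45): continuation = e^(−0.07)·[0.6773·0.4923 + 0.3227·4.3280] = 1.6132; exercise value = 0.0000 ≤ continuation, so V_0 = 1.6132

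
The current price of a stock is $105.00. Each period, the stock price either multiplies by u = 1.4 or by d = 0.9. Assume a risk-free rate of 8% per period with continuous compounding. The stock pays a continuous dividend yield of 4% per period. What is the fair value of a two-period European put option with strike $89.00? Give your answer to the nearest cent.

Per-period risk-free factor R = e^0.08 = 1.0833; dividend-adjusted growth = e^(0.08−0.04) = 1.0408.
Risk-neutral probability p = (1.0408 − 0.9)/(1.4 − 0.9) = 0.1408/0.5000 = 0.2816
Terminal stock prices: S_uu = 205.8, S_ud = 132.3, S_dd = 85.05
Terminal payoffs (K − S): max(-116.8, 0) = 0, max(-43.3, 0) = 0, max(3.95, 0) = 3.95
Node u (S = 147): V_u = e^(−0.08)·[0.2816·0.0000 + 0.7184·0.0000] = 0.0000
Node d (S = 94.5): V_d = e^(−0.08)·[0.2816·0.0000 + 0.7184·3.9500] = 2.6194
Node 0 (S = 105): V_0 = e^(−0.08)·[0.2816·0.0000 + 0.7184·2.6194] = 1.7371

$1.74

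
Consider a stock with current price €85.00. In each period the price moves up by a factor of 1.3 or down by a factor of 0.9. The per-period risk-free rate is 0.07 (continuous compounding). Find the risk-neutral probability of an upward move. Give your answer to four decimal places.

Risk-neutral probability p = (e^0.07 − 0.9)/(1.3 − 0.9) = 0.1725/0.4000 = 0.4313

p = 0.4313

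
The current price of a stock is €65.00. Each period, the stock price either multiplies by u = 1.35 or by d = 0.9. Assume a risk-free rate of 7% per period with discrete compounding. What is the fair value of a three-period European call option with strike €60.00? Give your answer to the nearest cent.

Risk-neutral probability p = (1 + 0.07 − 0.9)/(1.35 − 0.9) = 0.1700/0.4500 = 0.3778
Terminal stock prices: S_uuu = 159.9, S_uud = 106.6, S_udd = 71.08, S_ddd = 47.39
Terminal payoffs (S − K): max(99.92, 0) = 99.92, max(46.62, 0) = 46.62, max(11.08, 0) = 11.08, max(-12.61, 0) = 0
Node uu (S = 118.5): V_uu = 1/1.07·[0.3778·99.9244 + 0.6222·46.6163] = 62.3877
Node ud (S = 78.98): V_ud = 1/1.07·[0.3778·46.6163 + 0.6222·11.0775] = 22.9002
Node dd (S = 52.65): V_dd = 1/1.07·[0.3778·11.0775 + 0.6222·0.0000] = 3.9111
Node u (S = 87.75): V_u = 1/1.07·[0.3778·62.3877 + 0.6222·22.9002] = 35.3437
Node d (S = 58.5): V_d = 1/1.07·[0.3778·22.9002 + 0.6222·3.9111] = 10.3596
Node 0 (S = 65): V_0 = 1/1.07·[0.3778·35.3437 + 0.6222·10.3596] = 18.5028

€18.50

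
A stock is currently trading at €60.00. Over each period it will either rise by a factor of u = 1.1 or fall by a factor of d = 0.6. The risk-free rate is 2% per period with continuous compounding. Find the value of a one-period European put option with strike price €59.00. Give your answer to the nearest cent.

Risk-neutral probability p = (e^0.02 − 0.6)/(1.1 − 0.6) = 0.4202/0.5000 = 0.8404
Terminal stock prices: S_u = 66, S_d = 36
Terminal payoffs (K − S): max(-7, 0) = 0, max(23, 0) = 23
Node 0 (S = 60): V_0 = e^(−0.02)·[0.8404·0.0000 + 0.1596·23.0000] = 3.5981

€3.60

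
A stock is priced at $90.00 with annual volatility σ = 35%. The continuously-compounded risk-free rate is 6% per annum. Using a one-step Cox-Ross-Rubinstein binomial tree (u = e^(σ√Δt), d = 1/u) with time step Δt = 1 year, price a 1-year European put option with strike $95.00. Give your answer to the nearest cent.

$14.87

CRR parameters: u = e^(σ√Δt) = e^(0.35·√1) = 1.4191, d = 1/u = 0.7047
Per-period rate: rΔt = 0.06·1 = 0.06, so R = e^0.06 = 1.0618
Risk-neutral probability p = (e^0.06 − 0.7047)/(1.4191 − 0.7047) = 0.3571/0.7144 = 0.4999
Terminal stock prices: S_u = 127.7, S_d = 63.42
Terminal payoffs (K − S): max(-32.72, 0) = 0, max(31.58, 0) = 31.58
Node 0 (S = 90): V_0 = e^(−0.06)·[0.4999·0.0000 + 0.5001·31.5781] = 14.8713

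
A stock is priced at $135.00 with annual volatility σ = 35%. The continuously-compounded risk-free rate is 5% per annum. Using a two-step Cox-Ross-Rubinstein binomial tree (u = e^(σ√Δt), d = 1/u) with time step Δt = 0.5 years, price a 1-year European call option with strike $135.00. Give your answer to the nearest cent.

$19.67

CRR parameters: u = e^(σ√Δt) = e^(0.35·√0.5) = 1.2808, d = 1/u = 0.7808
Per-period rate: rΔt = 0.05·0.5 = 0.025, so R = e^0.025 = 1.0253
Risk-neutral probability p = (e^0.025 − 0.7808)/(1.2808 − 0.7808) = 0.2446/0.5000 = 0.4891
Terminal stock prices: S_uu = 221.5, S_ud = 135, S_dd = 82.29
Terminal payoffs (S − K): max(86.46, 0) = 86.46, max(0, 0) = 0, max(-52.71, 0) = 0
Node u (S = 172.9): V_u = e^(−0.025)·[0.4891·86.4617 + 0.5109·0.0000] = 41.2416
Node d (S = 105.4): V_d = e^(−0.025)·[0.4891·0.0000 + 0.5109·0.0000] = 0.0000
Node 0 (S = 135): V_0 = e^(−0.025)·[0.4891·41.2416 + 0.5109·0.0000] = 19.6719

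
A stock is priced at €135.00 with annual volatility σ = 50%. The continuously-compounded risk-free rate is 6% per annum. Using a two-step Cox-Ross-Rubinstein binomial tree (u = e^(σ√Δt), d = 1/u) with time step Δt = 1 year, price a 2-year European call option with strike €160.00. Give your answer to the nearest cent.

€35.03

CRR parameters: u = e^(σ√Δt) = e^(0.5·√1) = 1.6487, d = 1/u = 0.6065
Per-period rate: rΔt = 0.06·1 = 0.06, so R = e^0.06 = 1.0618
Risk-neutral probability p = (e^0.06 − 0.6065)/(1.6487 − 0.6065) = 0.4553/1.0422 = 0.4369
Terminal stock prices: S_uu = 367, S_ud = 135, S_dd = 49.66
Terminal payoffs (S − K): max(207, 0) = 207, max(-25, 0) = 0, max(-110.3, 0) = 0
Node u (S = 222.6): V_u = e^(−0.06)·[0.4369·206.9680 + 0.5631·0.0000] = 85.1534
Node d (S = 81.88): V_d = e^(−0.06)·[0.4369·0.0000 + 0.5631·0.0000] = 0.0000
Node 0 (S = 135): V_0 = e^(−0.06)·[0.4369·85.1534 + 0.5631·0.0000] = 35.0348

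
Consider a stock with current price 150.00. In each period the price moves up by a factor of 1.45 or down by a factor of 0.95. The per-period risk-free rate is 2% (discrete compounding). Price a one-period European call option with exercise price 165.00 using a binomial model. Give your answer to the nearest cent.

7.21

Risk-neutral probability p = (1 + 0.02 − 0.95)/(1.45 − 0.95) = 0.0700/0.5000 = 0.1400
Terminal stock prices: S_u = 217.5, S_d = 142.5
Terminal payoffs (S − K): max(52.5, 0) = 52.5, max(-22.5, 0) = 0
Node 0 (S = 150): V_0 = 1/1.02·[0.1400·52.5000 + 0.8600·0.0000] = 7.2059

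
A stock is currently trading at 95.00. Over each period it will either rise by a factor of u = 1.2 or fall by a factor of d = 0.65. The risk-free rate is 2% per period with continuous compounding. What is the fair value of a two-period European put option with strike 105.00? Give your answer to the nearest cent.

Risk-neutral probability p = (e^0.02 − 0.65)/(1.2 − 0.65) = 0.3702/0.5500 = 0.6731
Terminal stock prices: S_uu = 136.8, S_ud = 74.1, S_dd = 40.14
Terminal payoffs (K − S): max(-31.8, 0) = 0, max(30.9, 0) = 30.9, max(64.86, 0) = 64.86
Node u (S = 114): V_u = e^(−0.02)·[0.6731·0.0000 + 0.3269·30.9000] = 9.9014
Node d (S = 61.75): V_d = e^(−0.02)·[0.6731·30.9000 + 0.3269·64.8625] = 41.1709
Node 0 (S = 95): V_0 = e^(−0.02)·[0.6731·9.9014 + 0.3269·41.1709] = 19.7251

19.73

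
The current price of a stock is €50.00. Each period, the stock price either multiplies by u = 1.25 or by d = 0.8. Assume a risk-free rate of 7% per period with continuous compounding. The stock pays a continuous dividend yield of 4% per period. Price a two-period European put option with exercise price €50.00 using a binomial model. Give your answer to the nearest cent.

€3.72

Per-period risk-free factor R = e^0.07 = 1.0725; dividend-adjusted growth = e^(0.07−0.04) = 1.0305.
Risk-neutral probability p = (1.0305 − 0.8)/(1.25 − 0.8) = 0.2305/0.4500 = 0.5121
Terminal stock prices: S_uu = 78.12, S_ud = 50, S_dd = 32
Terminal payoffs (K − S): max(-28.12, 0) = 0, max(0, 0) = 0, max(18, 0) = 18
Node u (S = 62.5): V_u = e^(−0.07)·[0.5121·0.0000 + 0.4879·0.0000] = 0.0000
Node d (S = 40): V_d = e^(−0.07)·[0.5121·0.0000 + 0.4879·18.0000] = 8.1881
Node 0 (S = 50): V_0 = e^(−0.07)·[0.5121·0.0000 + 0.4879·8.1881] = 3.7247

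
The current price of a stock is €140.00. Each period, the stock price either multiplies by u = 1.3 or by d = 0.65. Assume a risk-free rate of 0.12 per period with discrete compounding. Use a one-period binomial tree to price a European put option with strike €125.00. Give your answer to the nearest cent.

Risk-neutral probability p = (1 + 0.12 − 0.65)/(1.3 − 0.65) = 0.4700/0.6500 = 0.7231
Terminal stock prices: S_u = 182, S_d = 91
Terminal payoffs (K − S): max(-57, 0) = 0, max(34, 0) = 34
Node 0 (S = 140): V_0 = 1/1.12·[0.7231·0.0000 + 0.2769·34.0000] = 8.4066

€8.41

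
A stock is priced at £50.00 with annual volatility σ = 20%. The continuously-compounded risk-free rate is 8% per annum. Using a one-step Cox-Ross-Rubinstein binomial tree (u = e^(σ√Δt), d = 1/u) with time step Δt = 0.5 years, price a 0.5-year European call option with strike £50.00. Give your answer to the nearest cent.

CRR parameters: u = e^(σ√Δt) = e^(0.2·√0.5) = 1.1519, d = 1/u = 0.8681
Per-period rate: rΔt = 0.08·0.5 = 0.04, so R = e^0.04 = 1.0408
Risk-neutral probability p = (e^0.04 − 0.8681)/(1.1519 − 0.8681) = 0.1727/0.2838 = 0.6085
Terminal stock prices: S_u = 57.6, S_d = 43.41
Terminal payoffs (S − K): max(7.595, 0) = 7.595, max(-6.594, 0) = 0
Node 0 (S = 50): V_0 = e^(−0.04)·[0.6085·7.5955 + 0.3915·0.0000] = 4.4407

£4.44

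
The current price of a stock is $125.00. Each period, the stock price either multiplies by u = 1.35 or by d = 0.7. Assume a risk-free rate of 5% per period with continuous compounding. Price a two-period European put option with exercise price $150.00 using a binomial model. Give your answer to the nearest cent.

$31.29

Risk-neutral probability p = (e^0.05 − 0.7)/(1.35 − 0.7) = 0.3513/0.6500 = 0.5404
Terminal stock prices: S_uu = 227.8, S_ud = 118.1, S_dd = 61.25
Terminal payoffs (K − S): max(-77.81, 0) = 0, max(31.88, 0) = 31.88, max(88.75, 0) = 88.75
Node u (S = 168.8): V_u = e^(−0.05)·[0.5404·0.0000 + 0.4596·31.8750] = 13.9348
Node d (S = 87.5): V_d = e^(−0.05)·[0.5404·31.8750 + 0.4596·88.7500] = 55.1844
Node 0 (S = 125): V_0 = e^(−0.05)·[0.5404·13.9348 + 0.4596·55.1844] = 31.2882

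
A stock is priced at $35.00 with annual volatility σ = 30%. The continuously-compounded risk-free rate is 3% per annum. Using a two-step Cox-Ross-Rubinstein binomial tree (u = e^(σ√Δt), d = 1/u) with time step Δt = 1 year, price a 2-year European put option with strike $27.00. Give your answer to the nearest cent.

CRR parameters: u = e^(σ√Δt) = e^(0.3·√1) = 1.3499, d = 1/u = 0.7408
Per-period rate: rΔt = 0.03·1 = 0.03, so R = e^0.03 = 1.0305
Risk-neutral probability p = (e^0.03 − 0.7408)/(1.3499 − 0.7408) = 0.2896/0.6090 = 0.4756
Terminal stock prices: S_uu = 63.77, S_ud = 35, S_dd = 19.21
Terminal payoffs (K − S): max(-36.77, 0) = 0, max(-8, 0) = 0, max(7.792, 0) = 7.792
Node u (S = 47.25): V_u = e^(−0.03)·[0.4756·0.0000 + 0.5244·0.0000] = 0.0000
Node d (S = 25.93): V_d = e^(−0.03)·[0.4756·0.0000 + 0.5244·7.7916] = 3.9654
Node 0 (S = 35): V_0 = e^(−0.03)·[0.4756·0.0000 + 0.5244·3.9654] = 2.0182

$2.02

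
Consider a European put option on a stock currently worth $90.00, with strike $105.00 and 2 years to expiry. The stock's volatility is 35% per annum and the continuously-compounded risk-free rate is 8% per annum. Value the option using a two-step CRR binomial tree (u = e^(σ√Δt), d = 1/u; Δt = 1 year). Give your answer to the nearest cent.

$17.72

CRR parameters: u = e^(σ√Δt) = e^(0.35·√1) = 1.4191, d = 1/u = 0.7047
Per-period rate: rΔt = 0.08·1 = 0.08, so R = e^0.08 = 1.0833
Risk-neutral probability p = (e^0.08 − 0.7047)/(1.4191 − 0.7047) = 0.3786/0.7144 = 0.5300
Terminal stock prices: S_uu = 181.2, S_ud = 90, S_dd = 44.69
Terminal payoffs (K − S): max(-76.24, 0) = 0, max(15, 0) = 15, max(60.31, 0) = 60.31
Node u (S = 127.7): V_u = e^(−0.08)·[0.5300·0.0000 + 0.4700·15.0000] = 6.5084
Node d (S = 63.42): V_d = e^(−0.08)·[0.5300·15.0000 + 0.4700·60.3073] = 33.5053
Node 0 (S = 90): V_0 = e^(−0.08)·[0.5300·6.5084 + 0.4700·33.5053] = 17.7218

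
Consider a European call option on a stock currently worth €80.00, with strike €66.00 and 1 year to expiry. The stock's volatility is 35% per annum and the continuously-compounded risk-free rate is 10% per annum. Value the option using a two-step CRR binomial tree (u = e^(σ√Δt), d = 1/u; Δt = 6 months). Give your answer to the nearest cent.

CRR parameters: u = e^(σ√Δt) = e^(0.35·√0.5) = 1.2808, d = 1/u = 0.7808
Per-period rate: rΔt = 0.1·0.5 = 0.05, so R = e^0.05 = 1.0513
Risk-neutral probability p = (e^0.05 − 0.7808)/(1.2808 − 0.7808) = 0.2705/0.5000 = 0.5410
Terminal stock prices: S_uu = 131.2, S_ud = 80, S_dd = 48.77
Terminal payoffs (S − K): max(65.24, 0) = 65.24, max(14, 0) = 14, max(-17.23, 0) = 0
Node u (S = 102.5): V_u = e^(−0.05)·[0.5410·65.2365 + 0.4590·14.0000] = 39.6831
Node d (S = 62.46): V_d = e^(−0.05)·[0.5410·14.0000 + 0.4590·0.0000] = 7.2043
Node 0 (S = 80): V_0 = e^(−0.05)·[0.5410·39.6831 + 0.4590·7.2043] = 23.5663

€23.57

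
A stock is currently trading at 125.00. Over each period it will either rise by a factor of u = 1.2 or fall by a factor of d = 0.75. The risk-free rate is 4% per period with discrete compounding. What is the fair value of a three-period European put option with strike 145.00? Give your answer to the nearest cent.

20.80

Risk-neutral probability p = (1 + 0.04 − 0.75)/(1.2 − 0.75) = 0.2900/0.4500 = 0.6444
Terminal stock prices: S_uuu = 216, S_uud = 135, S_udd = 84.38, S_ddd = 52.73
Terminal payoffs (K − S): max(-71, 0) = 0, max(10, 0) = 10, max(60.62, 0) = 60.62, max(92.27, 0) = 92.27
Node uu (S = 180): V_uu = 1/1.04·[0.6444·0.0000 + 0.3556·10.0000] = 3.4188
Node ud (S = 112.5): V_ud = 1/1.04·[0.6444·10.0000 + 0.3556·60.6250] = 26.9231
Node dd (S = 70.31): V_dd = 1/1.04·[0.6444·60.6250 + 0.3556·92.2656] = 69.1106
Node u (S = 150): V_u = 1/1.04·[0.6444·3.4188 + 0.3556·26.9231] = 11.3230
Node d (S = 93.75): V_d = 1/1.04·[0.6444·26.9231 + 0.3556·69.1106] = 40.3107
Node 0 (S = 125): V_0 = 1/1.04·[0.6444·11.3230 + 0.3556·40.3107] = 20.7978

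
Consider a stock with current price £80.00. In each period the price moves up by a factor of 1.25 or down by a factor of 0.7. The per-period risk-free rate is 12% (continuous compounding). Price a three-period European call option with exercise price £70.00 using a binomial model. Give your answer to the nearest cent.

Risk-neutral probability p = (e^0.12 − 0.7)/(1.25 − 0.7) = 0.4275/0.5500 = 0.7773
Terminal stock prices: S_uuu = 156.2, S_uud = 87.5, S_udd = 49, S_ddd = 27.44
Terminal payoffs (S − K): max(86.25, 0) = 86.25, max(17.5, 0) = 17.5, max(-21, 0) = 0, max(-42.56, 0) = 0
Node uu (S = 125): V_uu = e^(−0.12)·[0.7773·86.2500 + 0.2227·17.5000] = 62.9156
Node ud (S = 70): V_ud = e^(−0.12)·[0.7773·17.5000 + 0.2227·0.0000] = 12.0640
Node dd (S = 39.2): V_dd = e^(−0.12)·[0.7773·0.0000 + 0.2227·0.0000] = 0.0000
Node u (S = 100): V_u = e^(−0.12)·[0.7773·62.9156 + 0.2227·12.0640] = 45.7556
Node d (S = 56): V_d = e^(−0.12)·[0.7773·12.0640 + 0.2227·0.0000] = 8.3166
Node 0 (S = 80): V_0 = e^(−0.12)·[0.7773·45.7556 + 0.2227·8.3166] = 33.1856

£33.19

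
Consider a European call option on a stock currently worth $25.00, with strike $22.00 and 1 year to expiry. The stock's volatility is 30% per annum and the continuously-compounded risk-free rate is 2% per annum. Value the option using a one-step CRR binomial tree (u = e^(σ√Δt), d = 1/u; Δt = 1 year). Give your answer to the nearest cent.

CRR parameters: u = e^(σ√Δt) = e^(0.3·√1) = 1.3499, d = 1/u = 0.7408
Per-period rate: rΔt = 0.02·1 = 0.02, so R = e^0.02 = 1.0202
Risk-neutral probability p = (e^0.02 − 0.7408)/(1.3499 − 0.7408) = 0.2794/0.6090 = 0.4587
Terminal stock prices: S_u = 33.75, S_d = 18.52
Terminal payoffs (S − K): max(11.75, 0) = 11.75, max(-3.48, 0) = 0
Node 0 (S = 25): V_0 = e^(−0.02)·[0.4587·11.7465 + 0.5413·0.0000] = 5.2817

$5.28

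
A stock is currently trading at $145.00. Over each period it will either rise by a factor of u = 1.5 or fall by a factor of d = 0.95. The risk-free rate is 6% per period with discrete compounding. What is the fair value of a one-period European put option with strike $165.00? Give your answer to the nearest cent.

$20.57

Risk-neutral probability p = (1 + 0.06 − 0.95)/(1.5 − 0.95) = 0.1100/0.5500 = 0.2000
Terminal stock prices: S_u = 217.5, S_d = 137.8
Terminal payoffs (K − S): max(-52.5, 0) = 0, max(27.25, 0) = 27.25
Node 0 (S = 145): V_0 = 1/1.06·[0.2000·0.0000 + 0.8000·27.2500] = 20.5660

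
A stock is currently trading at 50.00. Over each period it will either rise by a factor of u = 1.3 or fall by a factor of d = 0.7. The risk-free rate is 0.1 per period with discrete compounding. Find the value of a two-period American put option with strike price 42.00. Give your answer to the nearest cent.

2.12

Risk-neutral probability p = (1 + 0.1 − 0.7)/(1.3 − 0.7) = 0.4000/0.6000 = 0.6667
Terminal stock prices: S_uu = 84.5, S_ud = 45.5, S_dd = 24.5
Terminal payoffs (K − S): max(-42.5, 0) = 0, max(-3.5, 0) = 0, max(17.5, 0) = 17.5
Node u (S = 65): continuation = 1/1.1·[0.6667·0.0000 + 0.3333·0.0000] = 0.0000; exercise value = 0.0000 ≤ continuation, so V_u = 0.0000
Node d (S = 35): continuation = 1/1.1·[0.6667·0.0000 + 0.3333·17.5000] = 5.3030; exercise value = 7.0000 > continuation, so V_d = 7.0000 (exercise)
Node 0 (S = 50): continuation = 1/1.1·[0.6667·0.0000 + 0.3333·7.0000] = 2.1212; exercise value = 0.0000 ≤ continuation, so V_0 = 2.1212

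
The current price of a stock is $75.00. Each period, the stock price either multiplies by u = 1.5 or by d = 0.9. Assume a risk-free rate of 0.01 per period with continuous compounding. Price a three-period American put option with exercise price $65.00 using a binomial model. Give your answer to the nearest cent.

Risk-neutral probability p = (e^0.01 − 0.9)/(1.5 − 0.9) = 0.1101/0.6000 = 0.1834
Terminal stock prices: S_uuu = 253.1, S_uud = 151.9, S_udd = 91.12, S_ddd = 54.68
Terminal payoffs (K − S): max(-188.1, 0) = 0, max(-86.88, 0) = 0, max(-26.12, 0) = 0, max(10.32, 0) = 10.32
Node uu (S = 168.8): continuation = e^(−0.01)·[0.1834·0.0000 + 0.8166·0.0000] = 0.0000; exercise value = 0.0000 ≤ continuation, so V_uu = 0.0000
Node ud (S = 101.2): continuation = e^(−0.01)·[0.1834·0.0000 + 0.8166·0.0000] = 0.0000; exercise value = 0.0000 ≤ continuation, so V_ud = 0.0000
Node dd (S = 60.75): continuation = e^(−0.01)·[0.1834·0.0000 + 0.8166·10.3250] = 8.3473; exercise value = 4.2500 ≤ continuation, so V_dd = 8.3473
Node u (S = 112.5): continuation = e^(−0.01)·[0.1834·0.0000 + 0.8166·0.0000] = 0.0000; exercise value = 0.0000 ≤ continuation, so V_u = 0.0000
Node d (S = 67.5): continuation = e^(−0.01)·[0.1834·0.0000 + 0.8166·8.3473] = 6.7485; exercise value = 0.0000 ≤ continuation, so V_d = 6.7485
Node 0 (S = 75): continuation = e^(−0.01)·[0.1834·0.0000 + 0.8166·6.7485] = 5.4558; exercise value = 0.0000 ≤ continuation, so V_0 = 5.4558

$5.46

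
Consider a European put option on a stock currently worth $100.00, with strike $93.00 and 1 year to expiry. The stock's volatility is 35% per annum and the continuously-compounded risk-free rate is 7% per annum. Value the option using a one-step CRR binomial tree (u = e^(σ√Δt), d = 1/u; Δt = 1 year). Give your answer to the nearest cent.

$10.19

CRR parameters: u = e^(σ√Δt) = e^(0.35·√1) = 1.4191, d = 1/u = 0.7047
Per-period rate: rΔt = 0.07·1 = 0.07, so R = e^0.07 = 1.0725
Risk-neutral probability p = (e^0.07 − 0.7047)/(1.4191 − 0.7047) = 0.3678/0.7144 = 0.5149
Terminal stock prices: S_u = 141.9, S_d = 70.47
Terminal payoffs (K − S): max(-48.91, 0) = 0, max(22.53, 0) = 22.53
Node 0 (S = 100): V_0 = e^(−0.07)·[0.5149·0.0000 + 0.4851·22.5312] = 10.1914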